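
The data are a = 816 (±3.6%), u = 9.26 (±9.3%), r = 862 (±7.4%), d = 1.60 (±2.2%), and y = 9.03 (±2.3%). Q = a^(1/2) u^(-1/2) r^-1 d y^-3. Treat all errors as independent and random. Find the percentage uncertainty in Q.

Relative error in a monomial: (δQ/Q)² = Σ (nᵢ · δxᵢ/xᵢ)².
  (½·δa/a)² = (0.5×0.0360)² = 0.000324;  (−½·δu/u)² = (-0.5×0.0930)² = 0.00216;  (-1·δr/r)² = (-1×0.0740)² = 0.00548;  (1·δd/d)² = (1×0.0220)² = 0.000484;  (-3·δy/y)² = (-3×0.0230)² = 0.00476
δQ/Q = √(0.0132) = 0.115

11.5%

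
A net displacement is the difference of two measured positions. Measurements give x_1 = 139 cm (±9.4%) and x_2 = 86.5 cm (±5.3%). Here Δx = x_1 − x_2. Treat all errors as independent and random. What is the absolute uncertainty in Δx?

For a sum/difference, combine absolute errors in quadrature:
  (δx_1)² = 171;  (δx_2)² = 21.0
δΔx = √(192) = 13.8 cm

13.8 cm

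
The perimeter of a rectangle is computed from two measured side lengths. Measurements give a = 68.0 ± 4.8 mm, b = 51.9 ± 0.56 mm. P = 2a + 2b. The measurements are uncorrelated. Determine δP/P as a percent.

P is a linear combination, so absolute uncertainties add in quadrature:
  (2·δa)² = 92.2;  (2·δb)² = 1.25
δP = √(93.4) = 9.67 mm
P = 240 mm, so δP/P = 9.67/240 = 0.0403.

4.03%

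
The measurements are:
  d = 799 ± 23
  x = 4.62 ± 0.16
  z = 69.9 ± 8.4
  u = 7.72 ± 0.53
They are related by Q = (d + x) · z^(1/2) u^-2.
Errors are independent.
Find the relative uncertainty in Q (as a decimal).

0.153

Let w = d + x = 804. δw = √(δd² + δx²) = √(529 + 0.0256) = 23.0, so δw/w = 0.0286.
Q is then a monomial in w, z, u:
δQ/Q = √((δw/w)² + (½·δz/z)² + (-2·δu/u)²) = √(0.000819 + 0.00361 + 0.0189) = 0.153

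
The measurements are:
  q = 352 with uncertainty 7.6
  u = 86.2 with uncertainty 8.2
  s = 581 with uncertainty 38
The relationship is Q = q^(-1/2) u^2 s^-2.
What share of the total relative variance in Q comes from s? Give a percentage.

32.0%

(δQ/Q)² = (−½·δq/q)² + (2·δu/u)² + (-2·δs/s)²
  q term: (-0.5×0.0216)² = 0.000117
  u term: (2×0.0951)² = 0.0362
  s term: (-2×0.0654)² = 0.0171
Total = 0.0534. Share from s = 0.0171/0.0534 = 0.320.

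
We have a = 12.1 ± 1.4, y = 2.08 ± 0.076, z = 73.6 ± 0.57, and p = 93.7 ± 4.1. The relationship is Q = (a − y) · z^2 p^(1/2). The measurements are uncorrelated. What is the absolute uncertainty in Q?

Let u = a − y = 10.0. δu = √(δa² + δy²) = √(1.96 + 0.00578) = 1.40, so δu/u = 0.140.
Q is then a monomial in u, z, p:
δQ/Q = √((δu/u)² + (2·δz/z)² + (½·δp/p)²) = √(0.0196 + 0.000240 + 0.000479) = 0.142
Q = 5.25e+05, so δQ = 0.142 × 5.25e+05 = 74900.

74900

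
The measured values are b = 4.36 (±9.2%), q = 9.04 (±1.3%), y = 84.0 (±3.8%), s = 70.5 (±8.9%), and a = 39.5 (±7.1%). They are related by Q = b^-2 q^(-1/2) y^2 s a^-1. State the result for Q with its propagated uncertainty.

Relative error in a monomial: (δQ/Q)² = Σ (nᵢ · δxᵢ/xᵢ)².
  (-2·δb/b)² = (-2×0.0920)² = 0.0339;  (−½·δq/q)² = (-0.5×0.0130)² = 4.23e-05;  (2·δy/y)² = (2×0.0380)² = 0.00578;  (1·δs/s)² = (1×0.0890)² = 0.00792;  (-1·δa/a)² = (-1×0.0710)² = 0.00504
δQ/Q = √(0.0526) = 0.229
Q = 220, so δQ = 0.229 × 220 = 50.6.

220 ± 50.6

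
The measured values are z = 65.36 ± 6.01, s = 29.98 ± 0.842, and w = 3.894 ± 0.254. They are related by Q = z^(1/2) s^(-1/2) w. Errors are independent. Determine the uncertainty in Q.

0.466

Relative error in a monomial: (δQ/Q)² = Σ (nᵢ · δxᵢ/xᵢ)².
  (½·δz/z)² = (0.5×0.0920)² = 0.00211;  (−½·δs/s)² = (-0.5×0.0281)² = 0.000197;  (1·δw/w)² = (1×0.0652)² = 0.00425
δQ/Q = √(0.00657) = 0.0810
Q = 5.750, so δQ = 0.0810 × 5.750 = 0.466.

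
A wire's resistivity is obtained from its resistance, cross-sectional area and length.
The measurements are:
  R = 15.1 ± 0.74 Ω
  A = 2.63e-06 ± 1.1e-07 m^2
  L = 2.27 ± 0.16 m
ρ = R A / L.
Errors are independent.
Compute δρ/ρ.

0.0955

Products/powers → add relative errors in quadrature, weighted by exponent:
  (1·δR/R)² = (1×0.0490)² = 0.00240;  (1·δA/A)² = (1×0.0418)² = 0.00175;  (-1·δL/L)² = (-1×0.0705)² = 0.00497
δρ/ρ = √(0.00912) = 0.0955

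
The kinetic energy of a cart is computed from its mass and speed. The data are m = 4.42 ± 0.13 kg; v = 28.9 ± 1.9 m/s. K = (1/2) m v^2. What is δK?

Relative error in a monomial: (δK/K)² = Σ (nᵢ · δxᵢ/xᵢ)².
  (1·δm/m)² = (1×0.0294)² = 0.000865;  (2·δv/v)² = (2×0.0657)² = 0.0173
δK/K = √(0.0182) = 0.135
K = 1850 J, so δK = 0.135 × 1850 = 249 J.

249 J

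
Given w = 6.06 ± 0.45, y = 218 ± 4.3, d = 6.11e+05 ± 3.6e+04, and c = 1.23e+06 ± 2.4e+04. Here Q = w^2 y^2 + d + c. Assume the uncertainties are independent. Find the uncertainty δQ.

Let p = w^2·y^2 = 1.75e+06. δp/p = √((2·δw/w)² + (2·δy/y)²) = √(0.0221 + 0.00156) = 0.154, so δp = 2.68e+05.
Q = p + d + c: δQ = √(δp² + δd² + δc²) = √(7.19e+10 + 1.3e+09 + 5.76e+08) = 2.72e+05

2.72e+05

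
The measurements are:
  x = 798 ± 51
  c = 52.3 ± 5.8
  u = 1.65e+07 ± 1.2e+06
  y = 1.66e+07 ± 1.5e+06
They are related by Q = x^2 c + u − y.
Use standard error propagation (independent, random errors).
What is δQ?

Let p = x^2·c = 3.33e+07. δp/p = √((2·δx/x)² + (1·δc/c)²) = √(0.0163 + 0.0123) = 0.169, so δp = 5.64e+06.
Q = p + u − y: δQ = √(δp² + δu² + δy²) = √(3.18e+13 + 1.44e+12 + 2.25e+12) = 5.95e+06

5.95e+06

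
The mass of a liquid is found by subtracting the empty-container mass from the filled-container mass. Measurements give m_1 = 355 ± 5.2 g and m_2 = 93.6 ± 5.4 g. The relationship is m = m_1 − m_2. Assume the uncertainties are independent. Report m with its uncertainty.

m is a linear combination, so absolute uncertainties add in quadrature:
  (δm_1)² = 27.0;  (δm_2)² = 29.2
δm = √(56.2) = 7.50 g
m = 261 g.

261 ± 7.50 g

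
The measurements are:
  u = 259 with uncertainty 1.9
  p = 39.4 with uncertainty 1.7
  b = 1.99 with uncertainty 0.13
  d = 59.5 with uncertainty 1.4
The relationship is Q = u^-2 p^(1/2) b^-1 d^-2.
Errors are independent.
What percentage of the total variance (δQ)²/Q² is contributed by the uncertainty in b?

(δQ/Q)² = (-2·δu/u)² + (½·δp/p)² + (-1·δb/b)² + (-2·δd/d)²
  u term: (-2×0.00734)² = 0.000215
  p term: (0.5×0.0431)² = 0.000465
  b term: (-1×0.0653)² = 0.00427
  d term: (-2×0.0235)² = 0.00221
Total = 0.00716. Share from b = 0.00427/0.00716 = 0.596.

59.6%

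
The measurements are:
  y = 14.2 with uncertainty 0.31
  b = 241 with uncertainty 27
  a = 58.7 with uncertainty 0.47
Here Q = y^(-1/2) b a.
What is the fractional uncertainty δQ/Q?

Relative error in a monomial: (δQ/Q)² = Σ (nᵢ · δxᵢ/xᵢ)².
  (−½·δy/y)² = (-0.5×0.0218)² = 0.000119;  (1·δb/b)² = (1×0.112)² = 0.0126;  (1·δa/a)² = (1×0.00801)² = 6.41e-05
δQ/Q = √(0.0127) = 0.113

0.113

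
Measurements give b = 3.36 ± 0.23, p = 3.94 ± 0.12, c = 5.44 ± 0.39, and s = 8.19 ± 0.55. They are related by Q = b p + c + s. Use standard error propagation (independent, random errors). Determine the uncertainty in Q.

Let w = b·p = 13.2. δw/w = √((1·δb/b)² + (1·δp/p)²) = √(0.00469 + 0.000928) = 0.0749, so δw = 0.992.
Q = w + c + s: δQ = √(δw² + δc² + δs²) = √(0.984 + 0.152 + 0.303) = 1.20

1.20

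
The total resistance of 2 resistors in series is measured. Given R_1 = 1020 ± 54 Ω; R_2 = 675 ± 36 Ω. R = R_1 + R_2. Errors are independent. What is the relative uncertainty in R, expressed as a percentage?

R is a linear combination, so absolute uncertainties add in quadrature:
  (δR_1)² = 2920;  (δR_2)² = 1300
δR = √(4210) = 64.9 Ω
R = 1700 Ω, so δR/R = 64.9/1700 = 0.0383.

3.83%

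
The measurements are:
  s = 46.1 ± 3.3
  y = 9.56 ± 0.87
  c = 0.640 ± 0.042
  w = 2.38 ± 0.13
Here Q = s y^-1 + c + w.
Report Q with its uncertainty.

Let p = s·y^-1 = 4.82. δp/p = √((1·δs/s)² + (-1·δy/y)²) = √(0.00512 + 0.00828) = 0.116, so δp = 0.558.
Q = p + c + w: δQ = √(δp² + δc² + δw²) = √(0.312 + 0.00176 + 0.0169) = 0.575
Q = 7.84.

7.84 ± 0.575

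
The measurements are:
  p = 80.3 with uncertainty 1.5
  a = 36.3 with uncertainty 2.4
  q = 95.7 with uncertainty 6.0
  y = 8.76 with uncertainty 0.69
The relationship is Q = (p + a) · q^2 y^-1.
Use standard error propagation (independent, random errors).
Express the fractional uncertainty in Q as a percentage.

Let u = p + a = 117. δu = √(δp² + δa²) = √(2.25 + 5.76) = 2.83, so δu/u = 0.0243.
Q is then a monomial in u, q, y:
δQ/Q = √((δu/u)² + (2·δq/q)² + (-1·δy/y)²) = √(0.000589 + 0.0157 + 0.00620) = 0.150

15.0%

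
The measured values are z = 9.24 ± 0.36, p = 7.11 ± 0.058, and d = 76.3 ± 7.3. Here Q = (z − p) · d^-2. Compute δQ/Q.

Let u = z − p = 2.13. δu = √(δz² + δp²) = √(0.130 + 0.00336) = 0.365, so δu/u = 0.171.
Q is then a monomial in u, d:
δQ/Q = √((δu/u)² + (-2·δd/d)²) = √(0.0293 + 0.0366) = 0.257

0.257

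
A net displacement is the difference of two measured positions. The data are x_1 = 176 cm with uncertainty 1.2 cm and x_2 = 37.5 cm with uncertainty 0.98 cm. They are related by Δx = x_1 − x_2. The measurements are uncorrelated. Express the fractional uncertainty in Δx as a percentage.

Δx is a linear combination, so absolute uncertainties add in quadrature:
  (δx_1)² = 1.44;  (δx_2)² = 0.960
δΔx = √(2.40) = 1.55 cm
Δx = 138 cm, so δΔx/Δx = 1.55/138 = 0.0112.

1.12%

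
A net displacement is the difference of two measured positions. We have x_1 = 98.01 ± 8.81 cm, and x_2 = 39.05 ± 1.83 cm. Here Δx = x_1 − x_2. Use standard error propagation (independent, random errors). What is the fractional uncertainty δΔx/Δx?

0.153

For a sum/difference, combine absolute errors in quadrature:
  (δx_1)² = 77.6;  (δx_2)² = 3.35
δΔx = √(81.0) = 9.00 cm
Δx = 58.96 cm, so δΔx/Δx = 9.00/58.96 = 0.153.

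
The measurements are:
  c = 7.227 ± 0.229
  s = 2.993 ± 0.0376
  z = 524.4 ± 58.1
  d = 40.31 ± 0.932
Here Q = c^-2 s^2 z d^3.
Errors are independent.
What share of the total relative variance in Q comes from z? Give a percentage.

56.5%

(δQ/Q)² = (-2·δc/c)² + (2·δs/s)² + (1·δz/z)² + (3·δd/d)²
  c term: (-2×0.0317)² = 0.00402
  s term: (2×0.0126)² = 0.000631
  z term: (1×0.111)² = 0.0123
  d term: (3×0.0231)² = 0.00481
Total = 0.0217. Share from z = 0.0123/0.0217 = 0.565.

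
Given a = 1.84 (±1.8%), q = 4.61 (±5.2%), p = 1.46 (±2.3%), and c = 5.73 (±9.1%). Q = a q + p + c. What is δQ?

0.701

Let w = a·q = 8.48. δw/w = √((1·δa/a)² + (1·δq/q)²) = √(0.000324 + 0.00270) = 0.0550, so δw = 0.467.
Q = w + p + c: δQ = √(δw² + δp² + δc²) = √(0.218 + 0.00113 + 0.272) = 0.701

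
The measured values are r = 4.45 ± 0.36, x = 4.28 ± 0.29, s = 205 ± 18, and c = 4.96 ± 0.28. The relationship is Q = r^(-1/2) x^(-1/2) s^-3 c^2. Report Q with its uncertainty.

Each factor contributes (exponent × relative error)² to (δQ/Q)²:
  (−½·δr/r)² = (-0.5×0.0809)² = 0.00164;  (−½·δx/x)² = (-0.5×0.0678)² = 0.00115;  (-3·δs/s)² = (-3×0.0878)² = 0.0694;  (2·δc/c)² = (2×0.0565)² = 0.0127
δQ/Q = √(0.0849) = 0.291
Q = 6.54e-07, so δQ = 0.291 × 6.54e-07 = 1.91e-07.

(6.54 ± 1.91) × 10^-7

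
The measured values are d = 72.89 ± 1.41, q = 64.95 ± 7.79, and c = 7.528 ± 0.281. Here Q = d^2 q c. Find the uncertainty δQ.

3.41e+05

Relative error in a monomial: (δQ/Q)² = Σ (nᵢ · δxᵢ/xᵢ)².
  (2·δd/d)² = (2×0.0193)² = 0.00150;  (1·δq/q)² = (1×0.120)² = 0.0144;  (1·δc/c)² = (1×0.0373)² = 0.00139
δQ/Q = √(0.0173) = 0.131
Q = 2.598e+06, so δQ = 0.131 × 2.598e+06 = 3.41e+05.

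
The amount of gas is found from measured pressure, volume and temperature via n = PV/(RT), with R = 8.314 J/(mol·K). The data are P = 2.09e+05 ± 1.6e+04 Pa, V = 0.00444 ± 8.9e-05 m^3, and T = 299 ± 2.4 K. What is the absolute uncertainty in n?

0.0297 mol

For a monomial n ∝ P, V, T^-1, fractional errors add in quadrature:
  (1·δP/P)² = (1×0.0766)² = 0.00586;  (1·δV/V)² = (1×0.0200)² = 0.000402;  (-1·δT/T)² = (-1×0.00803)² = 6.44e-05
δn/n = √(0.00633) = 0.0795
n = 0.373 mol, so δn = 0.0795 × 0.373 = 0.0297 mol.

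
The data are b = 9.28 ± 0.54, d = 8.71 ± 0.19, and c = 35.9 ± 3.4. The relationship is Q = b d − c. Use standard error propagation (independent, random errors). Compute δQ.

Let p = b·d = 80.8. δp/p = √((1·δb/b)² + (1·δd/d)²) = √(0.00339 + 0.000476) = 0.0621, so δp = 5.02.
Q = p − c: δQ = √(δp² + δc²) = √(25.2 + 11.6) = 6.07

6.07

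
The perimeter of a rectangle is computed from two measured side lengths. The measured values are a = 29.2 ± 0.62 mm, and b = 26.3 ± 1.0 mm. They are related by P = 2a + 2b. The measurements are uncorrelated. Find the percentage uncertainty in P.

Sums and differences: (δP)² = Σ (cᵢ δxᵢ)².
  (2·δa)² = 1.54;  (2·δb)² = 4.00
δP = √(5.54) = 2.35 mm
P = 111 mm, so δP/P = 2.35/111 = 0.0212.

2.12%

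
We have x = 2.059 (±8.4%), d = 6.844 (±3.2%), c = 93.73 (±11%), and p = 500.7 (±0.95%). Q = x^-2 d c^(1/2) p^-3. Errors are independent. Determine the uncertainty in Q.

2.26e-08

Q is a product of powers, so relative uncertainties combine in quadrature:
  (-2·δx/x)² = (-2×0.0840)² = 0.0282;  (1·δd/d)² = (1×0.0320)² = 0.00102;  (½·δc/c)² = (0.5×0.110)² = 0.00302;  (-3·δp/p)² = (-3×0.00950)² = 0.000812
δQ/Q = √(0.0331) = 0.182
Q = 1.245e-07, so δQ = 0.182 × 1.245e-07 = 2.26e-08.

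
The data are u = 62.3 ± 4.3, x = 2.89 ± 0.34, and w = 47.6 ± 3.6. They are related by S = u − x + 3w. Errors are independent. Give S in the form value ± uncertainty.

202 ± 11.6

Absolute uncertainties add in quadrature for a linear combination:
  (δu)² = 18.5;  (δx)² = 0.116;  (3·δw)² = 117
δS = √(135) = 11.6
S = 202.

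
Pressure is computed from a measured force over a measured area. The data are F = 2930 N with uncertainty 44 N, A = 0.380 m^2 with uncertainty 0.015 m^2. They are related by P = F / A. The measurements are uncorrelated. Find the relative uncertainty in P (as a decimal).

Each factor contributes (exponent × relative error)² to (δP/P)²:
  (1·δF/F)² = (1×0.0150)² = 0.000226;  (-1·δA/A)² = (-1×0.0395)² = 0.00156
δP/P = √(0.00178) = 0.0422

0.0422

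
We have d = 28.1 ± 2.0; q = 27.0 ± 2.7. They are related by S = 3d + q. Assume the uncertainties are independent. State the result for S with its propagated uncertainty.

111 ± 6.58

For a sum/difference, combine absolute errors in quadrature:
  (3·δd)² = 36.0;  (δq)² = 7.29
δS = √(43.3) = 6.58
S = 111.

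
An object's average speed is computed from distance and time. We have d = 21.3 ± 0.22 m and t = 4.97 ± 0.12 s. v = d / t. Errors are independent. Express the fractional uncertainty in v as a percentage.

2.63%

Relative error in a monomial: (δv/v)² = Σ (nᵢ · δxᵢ/xᵢ)².
  (1·δd/d)² = (1×0.0103)² = 0.000107;  (-1·δt/t)² = (-1×0.0241)² = 0.000583
δv/v = √(0.000690) = 0.0263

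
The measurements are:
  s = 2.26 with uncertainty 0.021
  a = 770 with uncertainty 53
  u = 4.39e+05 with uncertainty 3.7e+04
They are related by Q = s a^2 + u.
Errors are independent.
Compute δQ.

1.89e+05

Let p = s·a^2 = 1.34e+06. δp/p = √((1·δs/s)² + (2·δa/a)²) = √(8.63e-05 + 0.0190) = 0.138, so δp = 1.85e+05.
Q = p + u: δQ = √(δp² + δu²) = √(3.42e+10 + 1.37e+09) = 1.89e+05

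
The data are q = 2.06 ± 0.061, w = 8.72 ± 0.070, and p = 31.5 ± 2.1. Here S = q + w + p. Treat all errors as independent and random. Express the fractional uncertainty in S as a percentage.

For a sum/difference, combine absolute errors in quadrature:
  (δq)² = 0.00372;  (δw)² = 0.00490;  (δp)² = 4.41
δS = √(4.42) = 2.10
S = 42.3, so δS/S = 2.10/42.3 = 0.0497.

4.97%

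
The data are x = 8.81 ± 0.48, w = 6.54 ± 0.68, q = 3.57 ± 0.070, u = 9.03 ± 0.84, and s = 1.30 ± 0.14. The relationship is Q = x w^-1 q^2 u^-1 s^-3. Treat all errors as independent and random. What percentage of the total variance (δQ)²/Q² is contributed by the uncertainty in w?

(δQ/Q)² = (1·δx/x)² + (-1·δw/w)² + (2·δq/q)² + (-1·δu/u)² + (-3·δs/s)²
  x term: (1×0.0545)² = 0.00297
  w term: (-1×0.104)² = 0.0108
  q term: (2×0.0196)² = 0.00154
  u term: (-1×0.0930)² = 0.00865
  s term: (-3×0.108)² = 0.104
Total = 0.128. Share from w = 0.0108/0.128 = 0.0842.

8.42%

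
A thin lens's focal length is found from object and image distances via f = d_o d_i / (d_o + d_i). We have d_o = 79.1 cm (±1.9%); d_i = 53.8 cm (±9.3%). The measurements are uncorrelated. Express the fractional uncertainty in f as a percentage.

5.59%

∂f/∂d_o = (d_i/(d_o+d_i))² = 0.164;  ∂f/∂d_i = (d_o/(d_o+d_i))² = 0.354
δf = √((∂f/∂d_o · δd_o)² + (∂f/∂d_i · δd_i)²) = √(0.0607 + 3.14) = 1.79 cm
f = 32.0 cm, so δf/f = 1.79/32.0 = 0.0559.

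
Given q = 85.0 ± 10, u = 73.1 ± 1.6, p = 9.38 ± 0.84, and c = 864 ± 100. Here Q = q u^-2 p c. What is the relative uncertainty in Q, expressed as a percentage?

19.3%

For a monomial Q ∝ q, u^-2, p, c, fractional errors add in quadrature:
  (1·δq/q)² = (1×0.118)² = 0.0138;  (-2·δu/u)² = (-2×0.0219)² = 0.00192;  (1·δp/p)² = (1×0.0896)² = 0.00802;  (1·δc/c)² = (1×0.116)² = 0.0134
δQ/Q = √(0.0372) = 0.193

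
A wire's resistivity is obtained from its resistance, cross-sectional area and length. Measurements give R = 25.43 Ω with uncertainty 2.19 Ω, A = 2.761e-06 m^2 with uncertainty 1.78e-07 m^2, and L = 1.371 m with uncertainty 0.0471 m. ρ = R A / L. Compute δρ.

5.78e-06 Ω·m

For a monomial ρ ∝ R, A, L^-1, fractional errors add in quadrature:
  (1·δR/R)² = (1×0.0861)² = 0.00742;  (1·δA/A)² = (1×0.0645)² = 0.00416;  (-1·δL/L)² = (-1×0.0344)² = 0.00118
δρ/ρ = √(0.0128) = 0.113
ρ = 5.121e-05 Ω·m, so δρ = 0.113 × 5.121e-05 = 5.78e-06 Ω·m.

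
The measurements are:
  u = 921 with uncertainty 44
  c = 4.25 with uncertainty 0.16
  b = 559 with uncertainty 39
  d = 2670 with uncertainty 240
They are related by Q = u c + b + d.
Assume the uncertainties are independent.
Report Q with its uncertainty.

7140 ± 340

Let p = u·c = 3910. δp/p = √((1·δu/u)² + (1·δc/c)²) = √(0.00228 + 0.00142) = 0.0608, so δp = 238.
Q = p + b + d: δQ = √(δp² + δb² + δd²) = √(56700 + 1520 + 57600) = 340
Q = 7140.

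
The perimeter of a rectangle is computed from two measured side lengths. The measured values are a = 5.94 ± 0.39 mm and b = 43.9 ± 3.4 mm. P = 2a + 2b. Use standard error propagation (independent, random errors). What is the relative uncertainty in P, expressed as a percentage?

Absolute uncertainties add in quadrature for a linear combination:
  (2·δa)² = 0.608;  (2·δb)² = 46.2
δP = √(46.8) = 6.84 mm
P = 99.7 mm, so δP/P = 6.84/99.7 = 0.0687.

6.87%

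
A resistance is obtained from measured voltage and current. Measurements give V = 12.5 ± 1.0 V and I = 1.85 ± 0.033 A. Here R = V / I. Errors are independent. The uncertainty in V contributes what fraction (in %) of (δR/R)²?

95.3%

(δR/R)² = (1·δV/V)² + (-1·δI/I)²
  V term: (1×0.0800)² = 0.00640
  I term: (-1×0.0178)² = 0.000318
Total = 0.00672. Share from V = 0.00640/0.00672 = 0.953.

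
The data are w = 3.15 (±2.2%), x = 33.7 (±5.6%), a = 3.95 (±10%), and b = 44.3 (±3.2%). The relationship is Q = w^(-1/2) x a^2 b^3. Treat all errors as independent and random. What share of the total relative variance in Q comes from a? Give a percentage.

(δQ/Q)² = (−½·δw/w)² + (1·δx/x)² + (2·δa/a)² + (3·δb/b)²
  w term: (-0.5×0.0220)² = 0.000121
  x term: (1×0.0560)² = 0.00314
  a term: (2×0.100)² = 0.0400
  b term: (3×0.0320)² = 0.00922
Total = 0.0525. Share from a = 0.0400/0.0525 = 0.762.

76.2%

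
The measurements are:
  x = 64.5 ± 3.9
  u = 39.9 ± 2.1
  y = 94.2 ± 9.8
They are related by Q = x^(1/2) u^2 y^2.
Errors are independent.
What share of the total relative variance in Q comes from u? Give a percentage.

20.0%

(δQ/Q)² = (½·δx/x)² + (2·δu/u)² + (2·δy/y)²
  x term: (0.5×0.0605)² = 0.000914
  u term: (2×0.0526)² = 0.0111
  y term: (2×0.104)² = 0.0433
Total = 0.0553. Share from u = 0.0111/0.0553 = 0.200.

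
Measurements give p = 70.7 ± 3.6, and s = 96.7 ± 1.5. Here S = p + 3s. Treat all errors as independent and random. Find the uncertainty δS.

Sums and differences: (δS)² = Σ (cᵢ δxᵢ)².
  (δp)² = 13.0;  (3·δs)² = 20.2
δS = √(33.2) = 5.76

5.76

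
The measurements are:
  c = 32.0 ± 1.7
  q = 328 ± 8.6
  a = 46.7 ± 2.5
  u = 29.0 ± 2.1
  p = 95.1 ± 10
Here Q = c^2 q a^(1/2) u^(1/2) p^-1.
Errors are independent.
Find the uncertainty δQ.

20600

Q is a product of powers, so relative uncertainties combine in quadrature:
  (2·δc/c)² = (2×0.0531)² = 0.0113;  (1·δq/q)² = (1×0.0262)² = 0.000687;  (½·δa/a)² = (0.5×0.0535)² = 0.000716;  (½·δu/u)² = (0.5×0.0724)² = 0.00131;  (-1·δp/p)² = (-1×0.105)² = 0.0111
δQ/Q = √(0.0251) = 0.158
Q = 1.3e+05, so δQ = 0.158 × 1.3e+05 = 20600.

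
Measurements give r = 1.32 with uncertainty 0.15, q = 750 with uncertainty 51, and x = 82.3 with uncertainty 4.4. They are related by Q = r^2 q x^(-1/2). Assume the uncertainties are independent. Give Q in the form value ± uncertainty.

Each factor contributes (exponent × relative error)² to (δQ/Q)²:
  (2·δr/r)² = (2×0.114)² = 0.0517;  (1·δq/q)² = (1×0.0680)² = 0.00462;  (−½·δx/x)² = (-0.5×0.0535)² = 0.000715
δQ/Q = √(0.0570) = 0.239
Q = 144, so δQ = 0.239 × 144 = 34.4.

144 ± 34.4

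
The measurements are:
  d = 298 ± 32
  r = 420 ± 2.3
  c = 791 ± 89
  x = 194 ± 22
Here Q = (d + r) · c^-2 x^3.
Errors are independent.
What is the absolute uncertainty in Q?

3440

Let u = d + r = 718. δu = √(δd² + δr²) = √(1020 + 5.29) = 32.1, so δu/u = 0.0447.
Q is then a monomial in u, c, x:
δQ/Q = √((δu/u)² + (-2·δc/c)² + (3·δx/x)²) = √(0.00200 + 0.0506 + 0.116) = 0.410
Q = 8380, so δQ = 0.410 × 8380 = 3440.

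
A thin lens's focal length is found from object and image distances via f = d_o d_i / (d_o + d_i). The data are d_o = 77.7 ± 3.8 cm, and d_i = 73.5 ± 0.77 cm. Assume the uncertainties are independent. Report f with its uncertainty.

∂f/∂d_o = (d_i/(d_o+d_i))² = 0.236;  ∂f/∂d_i = (d_o/(d_o+d_i))² = 0.264
δf = √((∂f/∂d_o · δd_o)² + (∂f/∂d_i · δd_i)²) = √(0.806 + 0.0413) = 0.921 cm
f = 37.8 cm.

37.8 ± 0.921 cm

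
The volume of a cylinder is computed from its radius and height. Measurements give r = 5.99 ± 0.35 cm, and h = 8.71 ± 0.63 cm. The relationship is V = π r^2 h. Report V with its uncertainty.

Since V is a product/quotient, work with relative uncertainties:
  (2·δr/r)² = (2×0.0584)² = 0.0137;  (1·δh/h)² = (1×0.0723)² = 0.00523
δV/V = √(0.0189) = 0.137
V = 982 cm^3, so δV = 0.137 × 982 = 135 cm^3.

982 ± 135 cm^3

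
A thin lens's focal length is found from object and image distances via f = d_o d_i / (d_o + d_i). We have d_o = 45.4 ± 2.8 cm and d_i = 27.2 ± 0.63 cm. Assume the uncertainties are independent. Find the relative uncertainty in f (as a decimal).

∂f/∂d_o = (d_i/(d_o+d_i))² = 0.140;  ∂f/∂d_i = (d_o/(d_o+d_i))² = 0.391
δf = √((∂f/∂d_o · δd_o)² + (∂f/∂d_i · δd_i)²) = √(0.154 + 0.0607) = 0.464 cm
f = 17.0 cm, so δf/f = 0.464/17.0 = 0.0273.

0.0273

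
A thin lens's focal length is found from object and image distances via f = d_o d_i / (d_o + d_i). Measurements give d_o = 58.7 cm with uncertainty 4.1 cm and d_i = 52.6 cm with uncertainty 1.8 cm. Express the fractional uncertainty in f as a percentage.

3.76%

∂f/∂d_o = (d_i/(d_o+d_i))² = 0.223;  ∂f/∂d_i = (d_o/(d_o+d_i))² = 0.278
δf = √((∂f/∂d_o · δd_o)² + (∂f/∂d_i · δd_i)²) = √(0.839 + 0.251) = 1.04 cm
f = 27.7 cm, so δf/f = 1.04/27.7 = 0.0376.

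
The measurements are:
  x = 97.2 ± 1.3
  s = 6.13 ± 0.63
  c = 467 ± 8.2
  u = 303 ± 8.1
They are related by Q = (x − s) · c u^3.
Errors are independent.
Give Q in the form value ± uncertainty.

Let w = x − s = 91.1. δw = √(δx² + δs²) = √(1.69 + 0.397) = 1.44, so δw/w = 0.0159.
Q is then a monomial in w, c, u:
δQ/Q = √((δw/w)² + (1·δc/c)² + (3·δu/u)²) = √(0.000252 + 0.000308 + 0.00643) = 0.0836
Q = 1.18e+12, so δQ = 0.0836 × 1.18e+12 = 9.89e+10.

(1.18 ± 0.0989) × 10^12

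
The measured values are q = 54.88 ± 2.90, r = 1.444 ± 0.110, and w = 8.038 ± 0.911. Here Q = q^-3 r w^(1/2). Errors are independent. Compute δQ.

4.58e-06

For a monomial Q ∝ q^-3, r, w^(1/2), fractional errors add in quadrature:
  (-3·δq/q)² = (-3×0.0528)² = 0.0251;  (1·δr/r)² = (1×0.0762)² = 0.00580;  (½·δw/w)² = (0.5×0.113)² = 0.00321
δQ/Q = √(0.0341) = 0.185
Q = 2.477e-05, so δQ = 0.185 × 2.477e-05 = 4.58e-06.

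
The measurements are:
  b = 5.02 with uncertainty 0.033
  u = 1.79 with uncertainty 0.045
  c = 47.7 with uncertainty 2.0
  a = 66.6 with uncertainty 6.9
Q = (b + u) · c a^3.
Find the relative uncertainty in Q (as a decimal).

Let w = b + u = 6.81. δw = √(δb² + δu²) = √(0.00109 + 0.00202) = 0.0558, so δw/w = 0.00819.
Q is then a monomial in w, c, a:
δQ/Q = √((δw/w)² + (1·δc/c)² + (3·δa/a)²) = √(6.71e-05 + 0.00176 + 0.0966) = 0.314

0.314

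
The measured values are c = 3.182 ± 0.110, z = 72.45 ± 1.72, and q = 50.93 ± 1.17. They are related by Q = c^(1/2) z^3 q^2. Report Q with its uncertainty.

Q is a product of powers, so relative uncertainties combine in quadrature:
  (½·δc/c)² = (0.5×0.0346)² = 0.000299;  (3·δz/z)² = (3×0.0237)² = 0.00507;  (2·δq/q)² = (2×0.0230)² = 0.00211
δQ/Q = √(0.00748) = 0.0865
Q = 1.76e+09, so δQ = 0.0865 × 1.76e+09 = 1.52e+08.

(1.760 ± 0.152) × 10^9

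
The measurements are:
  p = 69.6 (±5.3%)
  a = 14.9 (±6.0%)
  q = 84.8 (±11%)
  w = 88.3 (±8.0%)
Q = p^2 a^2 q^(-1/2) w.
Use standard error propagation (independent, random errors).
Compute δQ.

1.93e+06

For a monomial Q ∝ p^2, a^2, q^(-1/2), w, fractional errors add in quadrature:
  (2·δp/p)² = (2×0.0530)² = 0.0112;  (2·δa/a)² = (2×0.0600)² = 0.0144;  (−½·δq/q)² = (-0.5×0.110)² = 0.00302;  (1·δw/w)² = (1×0.0800)² = 0.00640
δQ/Q = √(0.0351) = 0.187
Q = 1.03e+07, so δQ = 0.187 × 1.03e+07 = 1.93e+06.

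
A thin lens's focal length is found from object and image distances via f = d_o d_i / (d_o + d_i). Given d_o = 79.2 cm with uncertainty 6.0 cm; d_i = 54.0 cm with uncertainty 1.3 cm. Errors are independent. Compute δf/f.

∂f/∂d_o = (d_i/(d_o+d_i))² = 0.164;  ∂f/∂d_i = (d_o/(d_o+d_i))² = 0.354
δf = √((∂f/∂d_o · δd_o)² + (∂f/∂d_i · δd_i)²) = √(0.972 + 0.211) = 1.09 cm
f = 32.1 cm, so δf/f = 1.09/32.1 = 0.0339.

0.0339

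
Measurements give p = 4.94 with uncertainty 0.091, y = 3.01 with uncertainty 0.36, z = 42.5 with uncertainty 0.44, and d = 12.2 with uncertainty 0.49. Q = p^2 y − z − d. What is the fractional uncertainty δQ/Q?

0.491

Let w = p^2·y = 73.5. δw/w = √((2·δp/p)² + (1·δy/y)²) = √(0.00136 + 0.0143) = 0.125, so δw = 9.19.
Q = w − z − d: δQ = √(δw² + δz² + δd²) = √(84.5 + 0.194 + 0.240) = 9.22
Q = 18.8, so δQ/Q = 9.22/18.8 = 0.491.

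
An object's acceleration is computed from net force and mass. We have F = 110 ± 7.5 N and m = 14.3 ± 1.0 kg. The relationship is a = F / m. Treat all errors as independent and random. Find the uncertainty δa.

0.751 m/s^2

Relative error in a monomial: (δa/a)² = Σ (nᵢ · δxᵢ/xᵢ)².
  (1·δF/F)² = (1×0.0682)² = 0.00465;  (-1·δm/m)² = (-1×0.0699)² = 0.00489
δa/a = √(0.00954) = 0.0977
a = 7.69 m/s^2, so δa = 0.0977 × 7.69 = 0.751 m/s^2.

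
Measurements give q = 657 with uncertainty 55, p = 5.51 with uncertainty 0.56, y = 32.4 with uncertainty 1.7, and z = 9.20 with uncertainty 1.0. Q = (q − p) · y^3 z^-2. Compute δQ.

73700

Let u = q − p = 651. δu = √(δq² + δp²) = √(3020 + 0.314) = 55.0, so δu/u = 0.0844.
Q is then a monomial in u, y, z:
δQ/Q = √((δu/u)² + (3·δy/y)² + (-2·δz/z)²) = √(0.00713 + 0.0248 + 0.0473) = 0.281
Q = 2.62e+05, so δQ = 0.281 × 2.62e+05 = 73700.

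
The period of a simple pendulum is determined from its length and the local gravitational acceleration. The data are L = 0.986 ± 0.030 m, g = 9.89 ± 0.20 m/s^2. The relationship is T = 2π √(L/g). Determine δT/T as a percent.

T is a product of powers, so relative uncertainties combine in quadrature:
  (½·δL/L)² = (0.5×0.0304)² = 0.000231;  (−½·δg/g)² = (-0.5×0.0202)² = 0.000102
δT/T = √(0.000334) = 0.0183

1.83%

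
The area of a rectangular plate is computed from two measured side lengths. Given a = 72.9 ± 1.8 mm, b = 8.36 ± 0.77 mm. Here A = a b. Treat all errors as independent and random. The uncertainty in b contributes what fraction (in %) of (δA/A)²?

93.3%

(δA/A)² = (1·δa/a)² + (1·δb/b)²
  a term: (1×0.0247)² = 0.000610
  b term: (1×0.0921)² = 0.00848
Total = 0.00909. Share from b = 0.00848/0.00909 = 0.933.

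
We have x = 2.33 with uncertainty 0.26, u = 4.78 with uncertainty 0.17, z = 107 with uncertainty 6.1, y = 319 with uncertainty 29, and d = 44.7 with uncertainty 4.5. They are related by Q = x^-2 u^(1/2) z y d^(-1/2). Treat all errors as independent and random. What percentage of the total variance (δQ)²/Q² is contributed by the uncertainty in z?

(δQ/Q)² = (-2·δx/x)² + (½·δu/u)² + (1·δz/z)² + (1·δy/y)² + (−½·δd/d)²
  x term: (-2×0.112)² = 0.0498
  u term: (0.5×0.0356)² = 0.000316
  z term: (1×0.0570)² = 0.00325
  y term: (1×0.0909)² = 0.00826
  d term: (-0.5×0.101)² = 0.00253
Total = 0.0642. Share from z = 0.00325/0.0642 = 0.0506.

5.06%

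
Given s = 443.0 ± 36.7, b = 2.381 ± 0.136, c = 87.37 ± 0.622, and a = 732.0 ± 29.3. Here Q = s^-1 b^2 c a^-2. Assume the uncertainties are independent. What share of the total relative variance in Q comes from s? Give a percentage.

(δQ/Q)² = (-1·δs/s)² + (2·δb/b)² + (1·δc/c)² + (-2·δa/a)²
  s term: (-1×0.0828)² = 0.00686
  b term: (2×0.0571)² = 0.0131
  c term: (1×0.00712)² = 5.07e-05
  a term: (-2×0.0400)² = 0.00641
Total = 0.0264. Share from s = 0.00686/0.0264 = 0.260.

26.0%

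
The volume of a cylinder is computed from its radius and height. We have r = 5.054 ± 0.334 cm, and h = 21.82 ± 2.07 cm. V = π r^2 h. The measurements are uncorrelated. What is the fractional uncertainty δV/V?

For a monomial V ∝ r^2, h, fractional errors add in quadrature:
  (2·δr/r)² = (2×0.0661)² = 0.0175;  (1·δh/h)² = (1×0.0949)² = 0.00900
δV/V = √(0.0265) = 0.163

0.163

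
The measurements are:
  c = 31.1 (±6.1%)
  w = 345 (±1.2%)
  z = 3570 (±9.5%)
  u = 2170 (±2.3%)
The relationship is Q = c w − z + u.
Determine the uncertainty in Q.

750

Let p = c·w = 10700. δp/p = √((1·δc/c)² + (1·δw/w)²) = √(0.00372 + 0.000144) = 0.0622, so δp = 667.
Q = p − z + u: δQ = √(δp² + δz² + δu²) = √(4.45e+05 + 1.15e+05 + 2490) = 750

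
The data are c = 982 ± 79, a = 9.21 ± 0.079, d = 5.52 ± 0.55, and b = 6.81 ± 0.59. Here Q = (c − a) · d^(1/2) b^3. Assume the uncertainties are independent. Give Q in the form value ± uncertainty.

Let u = c − a = 973. δu = √(δc² + δa²) = √(6240 + 0.00624) = 79.0, so δu/u = 0.0812.
Q is then a monomial in u, d, b:
δQ/Q = √((δu/u)² + (½·δd/d)² + (3·δb/b)²) = √(0.00660 + 0.00248 + 0.0676) = 0.277
Q = 7.22e+05, so δQ = 0.277 × 7.22e+05 = 2e+05.

(7.22 ± 2.00) × 10^5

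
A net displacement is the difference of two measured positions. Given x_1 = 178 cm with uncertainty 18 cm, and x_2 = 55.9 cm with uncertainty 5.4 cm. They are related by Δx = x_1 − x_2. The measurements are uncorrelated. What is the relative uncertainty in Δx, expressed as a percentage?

15.4%

Absolute uncertainties add in quadrature for a linear combination:
  (δx_1)² = 324;  (δx_2)² = 29.2
δΔx = √(353) = 18.8 cm
Δx = 122 cm, so δΔx/Δx = 18.8/122 = 0.154.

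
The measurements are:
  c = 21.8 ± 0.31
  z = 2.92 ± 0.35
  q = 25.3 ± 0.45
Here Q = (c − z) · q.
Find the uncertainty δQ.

14.6

Let u = c − z = 18.9. δu = √(δc² + δz²) = √(0.0961 + 0.122) = 0.468, so δu/u = 0.0248.
Q is then a monomial in u, q:
δQ/Q = √((δu/u)² + (1·δq/q)²) = √(0.000613 + 0.000316) = 0.0305
Q = 478, so δQ = 0.0305 × 478 = 14.6.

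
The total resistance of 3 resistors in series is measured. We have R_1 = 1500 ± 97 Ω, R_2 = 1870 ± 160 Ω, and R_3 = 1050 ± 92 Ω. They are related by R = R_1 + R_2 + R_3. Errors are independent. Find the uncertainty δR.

Sums and differences: (δR)² = Σ (cᵢ δxᵢ)².
  (δR_1)² = 9410;  (δR_2)² = 25600;  (δR_3)² = 8460
δR = √(43500) = 209 Ω

209 Ω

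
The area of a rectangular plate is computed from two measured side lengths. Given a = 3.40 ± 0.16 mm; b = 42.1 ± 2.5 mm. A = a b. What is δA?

10.8 mm^2

For a monomial A ∝ a, b, fractional errors add in quadrature:
  (1·δa/a)² = (1×0.0471)² = 0.00221;  (1·δb/b)² = (1×0.0594)² = 0.00353
δA/A = √(0.00574) = 0.0758
A = 143 mm^2, so δA = 0.0758 × 143 = 10.8 mm^2.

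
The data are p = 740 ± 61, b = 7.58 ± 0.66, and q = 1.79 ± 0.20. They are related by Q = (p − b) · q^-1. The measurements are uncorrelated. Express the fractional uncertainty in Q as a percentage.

Let u = p − b = 732. δu = √(δp² + δb²) = √(3720 + 0.436) = 61.0, so δu/u = 0.0833.
Q is then a monomial in u, q:
δQ/Q = √((δu/u)² + (-1·δq/q)²) = √(0.00694 + 0.0125) = 0.139

13.9%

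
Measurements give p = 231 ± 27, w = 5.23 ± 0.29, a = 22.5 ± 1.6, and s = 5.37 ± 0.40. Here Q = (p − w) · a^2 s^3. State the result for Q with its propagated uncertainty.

Let u = p − w = 226. δu = √(δp² + δw²) = √(729 + 0.0841) = 27.0, so δu/u = 0.120.
Q is then a monomial in u, a, s:
δQ/Q = √((δu/u)² + (2·δa/a)² + (3·δs/s)²) = √(0.0143 + 0.0202 + 0.0499) = 0.291
Q = 1.77e+07, so δQ = 0.291 × 1.77e+07 = 5.14e+06.

(1.77 ± 0.514) × 10^7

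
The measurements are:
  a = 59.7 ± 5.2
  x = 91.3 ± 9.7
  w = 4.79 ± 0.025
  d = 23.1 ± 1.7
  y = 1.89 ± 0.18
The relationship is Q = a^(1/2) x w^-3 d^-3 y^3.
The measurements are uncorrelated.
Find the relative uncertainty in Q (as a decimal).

0.379

Relative error in a monomial: (δQ/Q)² = Σ (nᵢ · δxᵢ/xᵢ)².
  (½·δa/a)² = (0.5×0.0871)² = 0.00190;  (1·δx/x)² = (1×0.106)² = 0.0113;  (-3·δw/w)² = (-3×0.00522)² = 0.000245;  (-3·δd/d)² = (-3×0.0736)² = 0.0487;  (3·δy/y)² = (3×0.0952)² = 0.0816
δQ/Q = √(0.144) = 0.379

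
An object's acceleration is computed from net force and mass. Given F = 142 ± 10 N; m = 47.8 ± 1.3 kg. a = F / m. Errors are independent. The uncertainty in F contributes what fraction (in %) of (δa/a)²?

87.0%

(δa/a)² = (1·δF/F)² + (-1·δm/m)²
  F term: (1×0.0704)² = 0.00496
  m term: (-1×0.0272)² = 0.000740
Total = 0.00570. Share from F = 0.00496/0.00570 = 0.870.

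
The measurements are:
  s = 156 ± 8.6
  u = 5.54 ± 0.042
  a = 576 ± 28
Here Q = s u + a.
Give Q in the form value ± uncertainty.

Let p = s·u = 864. δp/p = √((1·δs/s)² + (1·δu/u)²) = √(0.00304 + 5.75e-05) = 0.0556, so δp = 48.1.
Q = p + a: δQ = √(δp² + δa²) = √(2310 + 784) = 55.6
Q = 1440.

1440 ± 55.6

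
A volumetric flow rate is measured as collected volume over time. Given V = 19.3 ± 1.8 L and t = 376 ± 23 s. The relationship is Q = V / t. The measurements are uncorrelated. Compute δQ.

Relative error in a monomial: (δQ/Q)² = Σ (nᵢ · δxᵢ/xᵢ)².
  (1·δV/V)² = (1×0.0933)² = 0.00870;  (-1·δt/t)² = (-1×0.0612)² = 0.00374
δQ/Q = √(0.0124) = 0.112
Q = 0.0513 L/s, so δQ = 0.112 × 0.0513 = 0.00573 L/s.

0.00573 L/s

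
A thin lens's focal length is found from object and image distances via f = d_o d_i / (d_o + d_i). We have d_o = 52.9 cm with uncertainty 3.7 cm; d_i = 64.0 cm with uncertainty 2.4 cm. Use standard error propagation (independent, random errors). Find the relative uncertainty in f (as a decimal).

0.0419

∂f/∂d_o = (d_i/(d_o+d_i))² = 0.300;  ∂f/∂d_i = (d_o/(d_o+d_i))² = 0.205
δf = √((∂f/∂d_o · δd_o)² + (∂f/∂d_i · δd_i)²) = √(1.23 + 0.242) = 1.21 cm
f = 29.0 cm, so δf/f = 1.21/29.0 = 0.0419.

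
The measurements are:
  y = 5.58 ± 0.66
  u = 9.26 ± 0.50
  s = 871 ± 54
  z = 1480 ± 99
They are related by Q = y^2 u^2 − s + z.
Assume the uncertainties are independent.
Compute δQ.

703

Let p = y^2·u^2 = 2670. δp/p = √((2·δy/y)² + (2·δu/u)²) = √(0.0560 + 0.0117) = 0.260, so δp = 694.
Q = p − s + z: δQ = √(δp² + δs² + δz²) = √(4.82e+05 + 2920 + 9800) = 703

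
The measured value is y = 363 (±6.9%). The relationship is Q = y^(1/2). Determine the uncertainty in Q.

Q ∝ y^(1/2), so δQ/Q = |½| · δy/y = 0.5 × 0.0690 = 0.0345.
Q = 19.1, so δQ = 0.0345 × 19.1 = 0.657.

0.657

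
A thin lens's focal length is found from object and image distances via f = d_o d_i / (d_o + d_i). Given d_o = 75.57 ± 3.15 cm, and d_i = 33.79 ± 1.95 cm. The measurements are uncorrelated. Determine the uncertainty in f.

0.979 cm

∂f/∂d_o = (d_i/(d_o+d_i))² = 0.0955;  ∂f/∂d_i = (d_o/(d_o+d_i))² = 0.478
δf = √((∂f/∂d_o · δd_o)² + (∂f/∂d_i · δd_i)²) = √(0.0904 + 0.867) = 0.979 cm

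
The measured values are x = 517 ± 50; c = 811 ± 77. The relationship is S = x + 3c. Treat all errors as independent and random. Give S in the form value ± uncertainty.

2950 ± 236

Sums and differences: (δS)² = Σ (cᵢ δxᵢ)².
  (δx)² = 2500;  (3·δc)² = 53400
δS = √(55900) = 236
S = 2950.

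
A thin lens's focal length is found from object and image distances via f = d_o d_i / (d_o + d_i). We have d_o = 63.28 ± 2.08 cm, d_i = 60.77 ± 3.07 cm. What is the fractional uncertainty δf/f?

∂f/∂d_o = (d_i/(d_o+d_i))² = 0.240;  ∂f/∂d_i = (d_o/(d_o+d_i))² = 0.260
δf = √((∂f/∂d_o · δd_o)² + (∂f/∂d_i · δd_i)²) = √(0.249 + 0.638) = 0.942 cm
f = 31.00 cm, so δf/f = 0.942/31.00 = 0.0304.

0.0304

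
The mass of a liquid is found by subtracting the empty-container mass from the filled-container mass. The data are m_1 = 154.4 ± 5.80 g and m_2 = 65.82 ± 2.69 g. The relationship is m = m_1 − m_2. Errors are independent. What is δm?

6.39 g

Each term contributes (cᵢ δxᵢ)² to (δm)²:
  (δm_1)² = 33.6;  (δm_2)² = 7.24
δm = √(40.9) = 6.39 g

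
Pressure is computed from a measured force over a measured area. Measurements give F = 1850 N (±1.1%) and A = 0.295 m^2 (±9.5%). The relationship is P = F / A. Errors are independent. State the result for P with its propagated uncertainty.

P is a product of powers, so relative uncertainties combine in quadrature:
  (1·δF/F)² = (1×0.0110)² = 0.000121;  (-1·δA/A)² = (-1×0.0950)² = 0.00903
δP/P = √(0.00915) = 0.0956
P = 6270 Pa, so δP = 0.0956 × 6270 = 600 Pa.

6270 ± 600 Pa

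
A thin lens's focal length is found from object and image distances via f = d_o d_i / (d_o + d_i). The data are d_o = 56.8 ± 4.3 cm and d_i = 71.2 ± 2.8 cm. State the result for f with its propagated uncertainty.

∂f/∂d_o = (d_i/(d_o+d_i))² = 0.309;  ∂f/∂d_i = (d_o/(d_o+d_i))² = 0.197
δf = √((∂f/∂d_o · δd_o)² + (∂f/∂d_i · δd_i)²) = √(1.77 + 0.304) = 1.44 cm
f = 31.6 cm.

31.6 ± 1.44 cm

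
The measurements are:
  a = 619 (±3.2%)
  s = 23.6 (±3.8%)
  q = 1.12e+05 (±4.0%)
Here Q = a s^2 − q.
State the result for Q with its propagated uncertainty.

(2.33 ± 0.288) × 10^5

Let p = a·s^2 = 3.45e+05. δp/p = √((1·δa/a)² + (2·δs/s)²) = √(0.00102 + 0.00578) = 0.0825, so δp = 28400.
Q = p − q: δQ = √(δp² + δq²) = √(8.08e+08 + 2.01e+07) = 28800
Q = 2.33e+05.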